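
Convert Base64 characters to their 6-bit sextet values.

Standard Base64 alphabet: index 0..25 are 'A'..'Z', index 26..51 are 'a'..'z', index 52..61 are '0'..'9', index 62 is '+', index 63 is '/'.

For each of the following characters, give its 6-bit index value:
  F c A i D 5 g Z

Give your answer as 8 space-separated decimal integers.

'F': A..Z range, ord('F') − ord('A') = 5
'c': a..z range, 26 + ord('c') − ord('a') = 28
'A': A..Z range, ord('A') − ord('A') = 0
'i': a..z range, 26 + ord('i') − ord('a') = 34
'D': A..Z range, ord('D') − ord('A') = 3
'5': 0..9 range, 52 + ord('5') − ord('0') = 57
'g': a..z range, 26 + ord('g') − ord('a') = 32
'Z': A..Z range, ord('Z') − ord('A') = 25

Answer: 5 28 0 34 3 57 32 25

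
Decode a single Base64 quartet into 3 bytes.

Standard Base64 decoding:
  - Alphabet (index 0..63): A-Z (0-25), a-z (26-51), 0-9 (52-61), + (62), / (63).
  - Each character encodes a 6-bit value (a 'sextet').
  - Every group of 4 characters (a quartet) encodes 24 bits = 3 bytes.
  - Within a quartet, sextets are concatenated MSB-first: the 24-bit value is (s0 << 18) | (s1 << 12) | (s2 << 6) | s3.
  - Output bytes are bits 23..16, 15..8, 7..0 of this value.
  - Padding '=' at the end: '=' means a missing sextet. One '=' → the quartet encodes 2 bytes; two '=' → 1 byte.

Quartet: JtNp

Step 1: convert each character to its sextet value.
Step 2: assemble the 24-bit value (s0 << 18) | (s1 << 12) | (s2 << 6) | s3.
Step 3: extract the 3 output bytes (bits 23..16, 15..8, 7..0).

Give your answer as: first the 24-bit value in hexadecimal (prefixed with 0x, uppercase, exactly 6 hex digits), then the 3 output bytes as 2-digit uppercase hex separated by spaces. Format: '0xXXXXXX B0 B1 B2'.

Sextets: J=9, t=45, N=13, p=41
24-bit: (9<<18) | (45<<12) | (13<<6) | 41
      = 0x240000 | 0x02D000 | 0x000340 | 0x000029
      = 0x26D369
Bytes: (v>>16)&0xFF=26, (v>>8)&0xFF=D3, v&0xFF=69

Answer: 0x26D369 26 D3 69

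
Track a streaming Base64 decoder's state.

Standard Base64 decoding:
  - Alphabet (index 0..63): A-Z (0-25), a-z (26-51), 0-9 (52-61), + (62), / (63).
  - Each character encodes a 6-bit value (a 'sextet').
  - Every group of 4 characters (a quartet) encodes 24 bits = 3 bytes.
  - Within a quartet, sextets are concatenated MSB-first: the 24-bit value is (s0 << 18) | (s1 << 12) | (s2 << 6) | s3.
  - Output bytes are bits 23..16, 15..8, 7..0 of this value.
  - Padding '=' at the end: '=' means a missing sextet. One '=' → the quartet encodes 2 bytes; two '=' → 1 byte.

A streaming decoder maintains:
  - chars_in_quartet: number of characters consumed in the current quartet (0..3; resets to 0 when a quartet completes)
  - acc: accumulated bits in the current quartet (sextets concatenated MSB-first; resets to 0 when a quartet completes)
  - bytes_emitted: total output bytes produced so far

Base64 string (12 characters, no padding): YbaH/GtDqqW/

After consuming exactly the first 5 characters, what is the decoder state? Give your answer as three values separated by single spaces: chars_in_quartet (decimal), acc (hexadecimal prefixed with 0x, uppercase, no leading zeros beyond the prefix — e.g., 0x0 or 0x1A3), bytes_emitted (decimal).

After char 0 ('Y'=24): chars_in_quartet=1 acc=0x18 bytes_emitted=0
After char 1 ('b'=27): chars_in_quartet=2 acc=0x61B bytes_emitted=0
After char 2 ('a'=26): chars_in_quartet=3 acc=0x186DA bytes_emitted=0
After char 3 ('H'=7): chars_in_quartet=4 acc=0x61B687 -> emit 61 B6 87, reset; bytes_emitted=3
After char 4 ('/'=63): chars_in_quartet=1 acc=0x3F bytes_emitted=3

Answer: 1 0x3F 3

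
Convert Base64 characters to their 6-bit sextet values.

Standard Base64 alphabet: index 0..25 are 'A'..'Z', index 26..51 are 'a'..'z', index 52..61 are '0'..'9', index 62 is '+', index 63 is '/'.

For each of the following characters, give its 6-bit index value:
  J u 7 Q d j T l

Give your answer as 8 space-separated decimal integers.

'J': A..Z range, ord('J') − ord('A') = 9
'u': a..z range, 26 + ord('u') − ord('a') = 46
'7': 0..9 range, 52 + ord('7') − ord('0') = 59
'Q': A..Z range, ord('Q') − ord('A') = 16
'd': a..z range, 26 + ord('d') − ord('a') = 29
'j': a..z range, 26 + ord('j') − ord('a') = 35
'T': A..Z range, ord('T') − ord('A') = 19
'l': a..z range, 26 + ord('l') − ord('a') = 37

Answer: 9 46 59 16 29 35 19 37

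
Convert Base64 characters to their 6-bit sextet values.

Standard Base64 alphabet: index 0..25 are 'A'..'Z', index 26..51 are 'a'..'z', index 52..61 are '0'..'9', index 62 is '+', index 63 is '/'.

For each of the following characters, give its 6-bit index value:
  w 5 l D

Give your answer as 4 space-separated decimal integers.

'w': a..z range, 26 + ord('w') − ord('a') = 48
'5': 0..9 range, 52 + ord('5') − ord('0') = 57
'l': a..z range, 26 + ord('l') − ord('a') = 37
'D': A..Z range, ord('D') − ord('A') = 3

Answer: 48 57 37 3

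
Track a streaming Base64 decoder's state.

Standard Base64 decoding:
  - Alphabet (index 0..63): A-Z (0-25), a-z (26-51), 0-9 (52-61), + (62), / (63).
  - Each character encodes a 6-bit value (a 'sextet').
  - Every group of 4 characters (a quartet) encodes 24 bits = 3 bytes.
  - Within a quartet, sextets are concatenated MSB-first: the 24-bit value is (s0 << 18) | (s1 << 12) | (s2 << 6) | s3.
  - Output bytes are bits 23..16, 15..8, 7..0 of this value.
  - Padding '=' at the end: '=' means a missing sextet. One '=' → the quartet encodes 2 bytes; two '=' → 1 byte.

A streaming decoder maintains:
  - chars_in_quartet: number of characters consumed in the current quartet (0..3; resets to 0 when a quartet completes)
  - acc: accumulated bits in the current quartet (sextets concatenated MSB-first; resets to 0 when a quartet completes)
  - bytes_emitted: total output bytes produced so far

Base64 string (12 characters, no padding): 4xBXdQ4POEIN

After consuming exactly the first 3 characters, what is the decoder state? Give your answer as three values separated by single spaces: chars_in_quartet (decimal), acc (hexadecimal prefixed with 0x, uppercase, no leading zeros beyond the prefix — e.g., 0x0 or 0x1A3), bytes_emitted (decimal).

After char 0 ('4'=56): chars_in_quartet=1 acc=0x38 bytes_emitted=0
After char 1 ('x'=49): chars_in_quartet=2 acc=0xE31 bytes_emitted=0
After char 2 ('B'=1): chars_in_quartet=3 acc=0x38C41 bytes_emitted=0

Answer: 3 0x38C41 0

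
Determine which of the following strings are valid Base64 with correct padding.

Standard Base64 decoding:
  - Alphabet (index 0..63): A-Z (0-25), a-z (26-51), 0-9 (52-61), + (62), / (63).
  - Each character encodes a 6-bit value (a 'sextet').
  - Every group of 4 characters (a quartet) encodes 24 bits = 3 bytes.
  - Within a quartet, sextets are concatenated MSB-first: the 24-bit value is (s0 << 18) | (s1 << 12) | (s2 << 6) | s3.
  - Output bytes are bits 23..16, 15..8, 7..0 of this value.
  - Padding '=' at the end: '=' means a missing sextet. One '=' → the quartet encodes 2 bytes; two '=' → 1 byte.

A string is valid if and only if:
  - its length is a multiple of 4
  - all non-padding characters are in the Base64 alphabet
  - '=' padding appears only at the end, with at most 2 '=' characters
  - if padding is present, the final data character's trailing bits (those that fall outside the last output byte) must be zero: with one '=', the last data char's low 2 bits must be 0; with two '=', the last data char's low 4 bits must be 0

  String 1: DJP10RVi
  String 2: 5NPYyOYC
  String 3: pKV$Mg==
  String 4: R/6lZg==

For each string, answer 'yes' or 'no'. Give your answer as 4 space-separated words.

Answer: yes yes no yes

Derivation:
String 1: 'DJP10RVi' → valid
String 2: '5NPYyOYC' → valid
String 3: 'pKV$Mg==' → invalid (bad char(s): ['$'])
String 4: 'R/6lZg==' → valid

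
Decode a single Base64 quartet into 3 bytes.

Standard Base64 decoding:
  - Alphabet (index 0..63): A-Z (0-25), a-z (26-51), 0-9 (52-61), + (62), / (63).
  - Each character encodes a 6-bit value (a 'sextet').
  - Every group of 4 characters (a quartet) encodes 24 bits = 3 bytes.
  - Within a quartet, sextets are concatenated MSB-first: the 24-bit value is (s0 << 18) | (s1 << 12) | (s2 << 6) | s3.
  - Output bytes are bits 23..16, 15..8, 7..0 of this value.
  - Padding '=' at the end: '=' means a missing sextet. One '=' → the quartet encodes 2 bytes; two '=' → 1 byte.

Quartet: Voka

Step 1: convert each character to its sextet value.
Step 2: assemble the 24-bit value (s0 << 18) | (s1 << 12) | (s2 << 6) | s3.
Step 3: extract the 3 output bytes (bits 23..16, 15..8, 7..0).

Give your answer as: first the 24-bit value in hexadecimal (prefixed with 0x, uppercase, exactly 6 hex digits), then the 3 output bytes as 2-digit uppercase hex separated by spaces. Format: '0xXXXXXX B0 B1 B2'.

Answer: 0x56891A 56 89 1A

Derivation:
Sextets: V=21, o=40, k=36, a=26
24-bit: (21<<18) | (40<<12) | (36<<6) | 26
      = 0x540000 | 0x028000 | 0x000900 | 0x00001A
      = 0x56891A
Bytes: (v>>16)&0xFF=56, (v>>8)&0xFF=89, v&0xFF=1A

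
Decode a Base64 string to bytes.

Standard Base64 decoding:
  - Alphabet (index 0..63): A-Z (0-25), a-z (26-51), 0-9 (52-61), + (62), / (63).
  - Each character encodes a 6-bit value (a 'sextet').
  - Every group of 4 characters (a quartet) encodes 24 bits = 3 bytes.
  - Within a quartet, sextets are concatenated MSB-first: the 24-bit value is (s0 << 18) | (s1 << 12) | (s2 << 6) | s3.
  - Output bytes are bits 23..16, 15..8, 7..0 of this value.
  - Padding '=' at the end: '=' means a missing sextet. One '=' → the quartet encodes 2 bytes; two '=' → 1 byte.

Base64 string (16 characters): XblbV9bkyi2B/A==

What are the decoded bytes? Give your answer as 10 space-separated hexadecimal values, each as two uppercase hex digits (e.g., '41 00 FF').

After char 0 ('X'=23): chars_in_quartet=1 acc=0x17 bytes_emitted=0
After char 1 ('b'=27): chars_in_quartet=2 acc=0x5DB bytes_emitted=0
After char 2 ('l'=37): chars_in_quartet=3 acc=0x176E5 bytes_emitted=0
After char 3 ('b'=27): chars_in_quartet=4 acc=0x5DB95B -> emit 5D B9 5B, reset; bytes_emitted=3
After char 4 ('V'=21): chars_in_quartet=1 acc=0x15 bytes_emitted=3
After char 5 ('9'=61): chars_in_quartet=2 acc=0x57D bytes_emitted=3
After char 6 ('b'=27): chars_in_quartet=3 acc=0x15F5B bytes_emitted=3
After char 7 ('k'=36): chars_in_quartet=4 acc=0x57D6E4 -> emit 57 D6 E4, reset; bytes_emitted=6
After char 8 ('y'=50): chars_in_quartet=1 acc=0x32 bytes_emitted=6
After char 9 ('i'=34): chars_in_quartet=2 acc=0xCA2 bytes_emitted=6
After char 10 ('2'=54): chars_in_quartet=3 acc=0x328B6 bytes_emitted=6
After char 11 ('B'=1): chars_in_quartet=4 acc=0xCA2D81 -> emit CA 2D 81, reset; bytes_emitted=9
After char 12 ('/'=63): chars_in_quartet=1 acc=0x3F bytes_emitted=9
After char 13 ('A'=0): chars_in_quartet=2 acc=0xFC0 bytes_emitted=9
Padding '==': partial quartet acc=0xFC0 -> emit FC; bytes_emitted=10

Answer: 5D B9 5B 57 D6 E4 CA 2D 81 FC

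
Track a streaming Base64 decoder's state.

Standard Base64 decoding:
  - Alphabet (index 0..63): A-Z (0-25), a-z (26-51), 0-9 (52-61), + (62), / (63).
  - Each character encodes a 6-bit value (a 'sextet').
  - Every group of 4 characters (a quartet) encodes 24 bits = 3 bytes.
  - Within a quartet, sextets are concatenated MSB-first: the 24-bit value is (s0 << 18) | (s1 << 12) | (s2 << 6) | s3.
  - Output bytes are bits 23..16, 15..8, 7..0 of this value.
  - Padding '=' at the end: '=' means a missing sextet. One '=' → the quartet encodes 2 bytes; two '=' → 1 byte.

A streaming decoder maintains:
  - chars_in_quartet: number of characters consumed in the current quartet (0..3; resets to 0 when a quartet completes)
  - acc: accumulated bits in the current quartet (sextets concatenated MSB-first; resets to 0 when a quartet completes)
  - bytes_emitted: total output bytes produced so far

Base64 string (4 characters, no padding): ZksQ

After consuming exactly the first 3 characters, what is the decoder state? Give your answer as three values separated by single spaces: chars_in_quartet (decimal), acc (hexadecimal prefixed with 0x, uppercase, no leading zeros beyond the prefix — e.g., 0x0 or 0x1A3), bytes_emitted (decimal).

After char 0 ('Z'=25): chars_in_quartet=1 acc=0x19 bytes_emitted=0
After char 1 ('k'=36): chars_in_quartet=2 acc=0x664 bytes_emitted=0
After char 2 ('s'=44): chars_in_quartet=3 acc=0x1992C bytes_emitted=0

Answer: 3 0x1992C 0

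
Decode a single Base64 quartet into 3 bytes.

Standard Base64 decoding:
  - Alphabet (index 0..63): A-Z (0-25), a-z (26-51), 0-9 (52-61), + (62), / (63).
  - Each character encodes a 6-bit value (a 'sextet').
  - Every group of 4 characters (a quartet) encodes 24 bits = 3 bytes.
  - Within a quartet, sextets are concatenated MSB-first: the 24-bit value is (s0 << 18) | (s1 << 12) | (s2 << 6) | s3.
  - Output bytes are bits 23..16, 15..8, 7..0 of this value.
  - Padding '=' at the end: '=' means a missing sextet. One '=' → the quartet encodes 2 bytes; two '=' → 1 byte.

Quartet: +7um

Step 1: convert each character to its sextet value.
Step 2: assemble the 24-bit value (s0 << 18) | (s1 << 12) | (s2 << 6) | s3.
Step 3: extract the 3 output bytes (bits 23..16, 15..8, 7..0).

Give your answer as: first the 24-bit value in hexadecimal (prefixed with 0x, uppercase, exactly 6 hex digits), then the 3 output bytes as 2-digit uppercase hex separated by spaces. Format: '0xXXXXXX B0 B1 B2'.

Sextets: +=62, 7=59, u=46, m=38
24-bit: (62<<18) | (59<<12) | (46<<6) | 38
      = 0xF80000 | 0x03B000 | 0x000B80 | 0x000026
      = 0xFBBBA6
Bytes: (v>>16)&0xFF=FB, (v>>8)&0xFF=BB, v&0xFF=A6

Answer: 0xFBBBA6 FB BB A6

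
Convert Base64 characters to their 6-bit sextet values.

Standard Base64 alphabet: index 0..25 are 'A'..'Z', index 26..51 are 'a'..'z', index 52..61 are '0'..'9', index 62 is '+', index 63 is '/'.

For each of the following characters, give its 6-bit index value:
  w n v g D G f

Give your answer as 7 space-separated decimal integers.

'w': a..z range, 26 + ord('w') − ord('a') = 48
'n': a..z range, 26 + ord('n') − ord('a') = 39
'v': a..z range, 26 + ord('v') − ord('a') = 47
'g': a..z range, 26 + ord('g') − ord('a') = 32
'D': A..Z range, ord('D') − ord('A') = 3
'G': A..Z range, ord('G') − ord('A') = 6
'f': a..z range, 26 + ord('f') − ord('a') = 31

Answer: 48 39 47 32 3 6 31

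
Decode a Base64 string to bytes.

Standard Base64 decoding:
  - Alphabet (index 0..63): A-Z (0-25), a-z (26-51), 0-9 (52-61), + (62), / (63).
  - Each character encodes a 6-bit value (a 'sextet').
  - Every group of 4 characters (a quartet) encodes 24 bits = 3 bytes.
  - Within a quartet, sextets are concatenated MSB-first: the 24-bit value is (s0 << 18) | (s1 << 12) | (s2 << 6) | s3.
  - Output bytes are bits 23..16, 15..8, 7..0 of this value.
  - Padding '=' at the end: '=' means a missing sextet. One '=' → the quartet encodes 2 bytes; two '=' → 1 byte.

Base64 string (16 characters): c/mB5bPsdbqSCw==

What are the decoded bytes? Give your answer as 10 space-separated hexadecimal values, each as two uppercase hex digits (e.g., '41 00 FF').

After char 0 ('c'=28): chars_in_quartet=1 acc=0x1C bytes_emitted=0
After char 1 ('/'=63): chars_in_quartet=2 acc=0x73F bytes_emitted=0
After char 2 ('m'=38): chars_in_quartet=3 acc=0x1CFE6 bytes_emitted=0
After char 3 ('B'=1): chars_in_quartet=4 acc=0x73F981 -> emit 73 F9 81, reset; bytes_emitted=3
After char 4 ('5'=57): chars_in_quartet=1 acc=0x39 bytes_emitted=3
After char 5 ('b'=27): chars_in_quartet=2 acc=0xE5B bytes_emitted=3
After char 6 ('P'=15): chars_in_quartet=3 acc=0x396CF bytes_emitted=3
After char 7 ('s'=44): chars_in_quartet=4 acc=0xE5B3EC -> emit E5 B3 EC, reset; bytes_emitted=6
After char 8 ('d'=29): chars_in_quartet=1 acc=0x1D bytes_emitted=6
After char 9 ('b'=27): chars_in_quartet=2 acc=0x75B bytes_emitted=6
After char 10 ('q'=42): chars_in_quartet=3 acc=0x1D6EA bytes_emitted=6
After char 11 ('S'=18): chars_in_quartet=4 acc=0x75BA92 -> emit 75 BA 92, reset; bytes_emitted=9
After char 12 ('C'=2): chars_in_quartet=1 acc=0x2 bytes_emitted=9
After char 13 ('w'=48): chars_in_quartet=2 acc=0xB0 bytes_emitted=9
Padding '==': partial quartet acc=0xB0 -> emit 0B; bytes_emitted=10

Answer: 73 F9 81 E5 B3 EC 75 BA 92 0B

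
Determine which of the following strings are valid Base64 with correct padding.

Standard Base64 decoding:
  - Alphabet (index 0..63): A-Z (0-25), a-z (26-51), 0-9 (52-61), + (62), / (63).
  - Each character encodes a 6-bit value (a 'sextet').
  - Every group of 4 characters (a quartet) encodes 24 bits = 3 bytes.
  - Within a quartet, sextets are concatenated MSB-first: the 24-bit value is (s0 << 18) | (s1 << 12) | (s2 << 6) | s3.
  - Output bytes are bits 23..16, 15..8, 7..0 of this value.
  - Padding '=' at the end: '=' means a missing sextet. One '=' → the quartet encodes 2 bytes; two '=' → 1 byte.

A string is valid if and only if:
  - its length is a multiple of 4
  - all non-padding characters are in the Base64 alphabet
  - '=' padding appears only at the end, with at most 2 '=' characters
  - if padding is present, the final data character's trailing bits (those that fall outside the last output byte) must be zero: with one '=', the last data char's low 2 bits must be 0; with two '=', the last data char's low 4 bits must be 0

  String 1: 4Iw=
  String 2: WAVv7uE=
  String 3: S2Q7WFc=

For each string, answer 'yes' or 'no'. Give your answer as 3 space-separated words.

String 1: '4Iw=' → valid
String 2: 'WAVv7uE=' → valid
String 3: 'S2Q7WFc=' → valid

Answer: yes yes yes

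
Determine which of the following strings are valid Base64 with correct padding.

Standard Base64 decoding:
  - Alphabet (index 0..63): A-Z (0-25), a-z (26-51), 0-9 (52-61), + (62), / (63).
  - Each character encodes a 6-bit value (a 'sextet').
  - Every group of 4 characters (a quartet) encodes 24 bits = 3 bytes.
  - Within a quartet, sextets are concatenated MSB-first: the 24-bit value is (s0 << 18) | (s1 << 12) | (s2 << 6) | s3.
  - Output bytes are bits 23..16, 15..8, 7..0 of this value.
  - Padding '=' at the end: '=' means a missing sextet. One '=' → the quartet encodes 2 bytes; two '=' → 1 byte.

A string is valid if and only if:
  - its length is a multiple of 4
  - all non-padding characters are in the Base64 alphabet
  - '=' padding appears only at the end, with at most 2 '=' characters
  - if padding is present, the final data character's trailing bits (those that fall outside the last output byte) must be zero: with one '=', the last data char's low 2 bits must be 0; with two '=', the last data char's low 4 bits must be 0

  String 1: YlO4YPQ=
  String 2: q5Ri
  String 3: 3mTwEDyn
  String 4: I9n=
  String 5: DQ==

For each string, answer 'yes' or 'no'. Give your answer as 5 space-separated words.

Answer: yes yes yes no yes

Derivation:
String 1: 'YlO4YPQ=' → valid
String 2: 'q5Ri' → valid
String 3: '3mTwEDyn' → valid
String 4: 'I9n=' → invalid (bad trailing bits)
String 5: 'DQ==' → valid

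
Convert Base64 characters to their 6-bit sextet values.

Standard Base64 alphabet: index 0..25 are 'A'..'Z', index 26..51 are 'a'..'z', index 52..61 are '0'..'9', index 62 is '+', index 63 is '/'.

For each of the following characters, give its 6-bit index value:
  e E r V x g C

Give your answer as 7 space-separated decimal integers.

'e': a..z range, 26 + ord('e') − ord('a') = 30
'E': A..Z range, ord('E') − ord('A') = 4
'r': a..z range, 26 + ord('r') − ord('a') = 43
'V': A..Z range, ord('V') − ord('A') = 21
'x': a..z range, 26 + ord('x') − ord('a') = 49
'g': a..z range, 26 + ord('g') − ord('a') = 32
'C': A..Z range, ord('C') − ord('A') = 2

Answer: 30 4 43 21 49 32 2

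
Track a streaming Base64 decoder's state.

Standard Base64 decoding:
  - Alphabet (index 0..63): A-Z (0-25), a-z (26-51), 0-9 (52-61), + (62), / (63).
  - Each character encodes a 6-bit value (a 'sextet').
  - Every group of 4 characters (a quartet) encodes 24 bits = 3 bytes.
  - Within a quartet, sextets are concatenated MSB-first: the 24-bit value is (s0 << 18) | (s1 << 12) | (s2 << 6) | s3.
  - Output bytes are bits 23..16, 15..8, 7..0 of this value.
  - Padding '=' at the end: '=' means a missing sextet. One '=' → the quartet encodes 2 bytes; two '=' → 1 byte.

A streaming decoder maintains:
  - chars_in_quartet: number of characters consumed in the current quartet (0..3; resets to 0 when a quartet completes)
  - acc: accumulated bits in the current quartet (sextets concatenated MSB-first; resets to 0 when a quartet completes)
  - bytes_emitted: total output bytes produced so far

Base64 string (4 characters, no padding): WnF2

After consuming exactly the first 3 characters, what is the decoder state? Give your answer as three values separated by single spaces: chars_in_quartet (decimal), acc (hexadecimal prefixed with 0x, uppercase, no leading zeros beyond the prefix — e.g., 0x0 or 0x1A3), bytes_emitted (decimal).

After char 0 ('W'=22): chars_in_quartet=1 acc=0x16 bytes_emitted=0
After char 1 ('n'=39): chars_in_quartet=2 acc=0x5A7 bytes_emitted=0
After char 2 ('F'=5): chars_in_quartet=3 acc=0x169C5 bytes_emitted=0

Answer: 3 0x169C5 0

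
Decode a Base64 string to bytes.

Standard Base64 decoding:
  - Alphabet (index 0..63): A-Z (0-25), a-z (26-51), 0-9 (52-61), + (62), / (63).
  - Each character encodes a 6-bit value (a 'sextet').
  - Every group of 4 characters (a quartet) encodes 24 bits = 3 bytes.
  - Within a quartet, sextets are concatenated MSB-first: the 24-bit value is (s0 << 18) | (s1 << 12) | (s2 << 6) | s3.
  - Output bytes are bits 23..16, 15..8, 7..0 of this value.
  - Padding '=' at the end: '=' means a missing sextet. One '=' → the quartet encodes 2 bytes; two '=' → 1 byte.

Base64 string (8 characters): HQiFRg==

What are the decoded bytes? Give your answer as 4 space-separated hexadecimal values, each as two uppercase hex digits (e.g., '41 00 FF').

After char 0 ('H'=7): chars_in_quartet=1 acc=0x7 bytes_emitted=0
After char 1 ('Q'=16): chars_in_quartet=2 acc=0x1D0 bytes_emitted=0
After char 2 ('i'=34): chars_in_quartet=3 acc=0x7422 bytes_emitted=0
After char 3 ('F'=5): chars_in_quartet=4 acc=0x1D0885 -> emit 1D 08 85, reset; bytes_emitted=3
After char 4 ('R'=17): chars_in_quartet=1 acc=0x11 bytes_emitted=3
After char 5 ('g'=32): chars_in_quartet=2 acc=0x460 bytes_emitted=3
Padding '==': partial quartet acc=0x460 -> emit 46; bytes_emitted=4

Answer: 1D 08 85 46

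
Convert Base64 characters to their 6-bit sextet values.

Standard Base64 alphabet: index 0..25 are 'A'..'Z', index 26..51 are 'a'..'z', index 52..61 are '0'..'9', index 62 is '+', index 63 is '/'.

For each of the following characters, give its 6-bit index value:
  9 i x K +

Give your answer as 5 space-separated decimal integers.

Answer: 61 34 49 10 62

Derivation:
'9': 0..9 range, 52 + ord('9') − ord('0') = 61
'i': a..z range, 26 + ord('i') − ord('a') = 34
'x': a..z range, 26 + ord('x') − ord('a') = 49
'K': A..Z range, ord('K') − ord('A') = 10
'+': index 62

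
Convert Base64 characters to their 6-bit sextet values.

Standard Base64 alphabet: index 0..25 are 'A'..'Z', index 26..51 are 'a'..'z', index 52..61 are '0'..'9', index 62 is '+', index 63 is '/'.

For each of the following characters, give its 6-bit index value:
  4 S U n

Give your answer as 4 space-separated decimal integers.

Answer: 56 18 20 39

Derivation:
'4': 0..9 range, 52 + ord('4') − ord('0') = 56
'S': A..Z range, ord('S') − ord('A') = 18
'U': A..Z range, ord('U') − ord('A') = 20
'n': a..z range, 26 + ord('n') − ord('a') = 39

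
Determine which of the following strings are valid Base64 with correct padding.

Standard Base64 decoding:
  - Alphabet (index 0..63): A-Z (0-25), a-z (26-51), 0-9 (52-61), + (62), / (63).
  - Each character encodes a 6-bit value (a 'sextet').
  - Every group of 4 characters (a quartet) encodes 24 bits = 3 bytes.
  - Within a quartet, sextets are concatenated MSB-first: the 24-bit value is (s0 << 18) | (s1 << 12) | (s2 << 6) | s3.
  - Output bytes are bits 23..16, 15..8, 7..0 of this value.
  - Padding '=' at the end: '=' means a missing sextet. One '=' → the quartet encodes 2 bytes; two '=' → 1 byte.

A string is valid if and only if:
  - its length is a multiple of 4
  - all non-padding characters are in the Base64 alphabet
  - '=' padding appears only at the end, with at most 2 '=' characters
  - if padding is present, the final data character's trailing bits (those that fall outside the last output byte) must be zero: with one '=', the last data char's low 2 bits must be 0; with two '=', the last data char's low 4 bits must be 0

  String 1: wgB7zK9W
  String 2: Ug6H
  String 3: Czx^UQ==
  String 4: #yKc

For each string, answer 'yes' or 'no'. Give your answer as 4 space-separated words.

Answer: yes yes no no

Derivation:
String 1: 'wgB7zK9W' → valid
String 2: 'Ug6H' → valid
String 3: 'Czx^UQ==' → invalid (bad char(s): ['^'])
String 4: '#yKc' → invalid (bad char(s): ['#'])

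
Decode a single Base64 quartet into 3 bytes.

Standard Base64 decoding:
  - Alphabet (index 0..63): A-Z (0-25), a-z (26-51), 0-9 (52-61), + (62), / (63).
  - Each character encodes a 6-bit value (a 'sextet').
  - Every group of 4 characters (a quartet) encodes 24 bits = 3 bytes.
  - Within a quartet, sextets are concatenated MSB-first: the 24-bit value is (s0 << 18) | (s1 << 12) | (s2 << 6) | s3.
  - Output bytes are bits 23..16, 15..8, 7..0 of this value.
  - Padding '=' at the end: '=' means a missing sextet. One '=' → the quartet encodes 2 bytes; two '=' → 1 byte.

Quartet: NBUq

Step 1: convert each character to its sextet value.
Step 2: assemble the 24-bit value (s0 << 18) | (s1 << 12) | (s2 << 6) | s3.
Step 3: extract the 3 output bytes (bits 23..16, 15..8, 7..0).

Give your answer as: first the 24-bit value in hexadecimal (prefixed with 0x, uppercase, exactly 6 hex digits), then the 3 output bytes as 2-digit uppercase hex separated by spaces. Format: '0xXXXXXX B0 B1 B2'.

Sextets: N=13, B=1, U=20, q=42
24-bit: (13<<18) | (1<<12) | (20<<6) | 42
      = 0x340000 | 0x001000 | 0x000500 | 0x00002A
      = 0x34152A
Bytes: (v>>16)&0xFF=34, (v>>8)&0xFF=15, v&0xFF=2A

Answer: 0x34152A 34 15 2A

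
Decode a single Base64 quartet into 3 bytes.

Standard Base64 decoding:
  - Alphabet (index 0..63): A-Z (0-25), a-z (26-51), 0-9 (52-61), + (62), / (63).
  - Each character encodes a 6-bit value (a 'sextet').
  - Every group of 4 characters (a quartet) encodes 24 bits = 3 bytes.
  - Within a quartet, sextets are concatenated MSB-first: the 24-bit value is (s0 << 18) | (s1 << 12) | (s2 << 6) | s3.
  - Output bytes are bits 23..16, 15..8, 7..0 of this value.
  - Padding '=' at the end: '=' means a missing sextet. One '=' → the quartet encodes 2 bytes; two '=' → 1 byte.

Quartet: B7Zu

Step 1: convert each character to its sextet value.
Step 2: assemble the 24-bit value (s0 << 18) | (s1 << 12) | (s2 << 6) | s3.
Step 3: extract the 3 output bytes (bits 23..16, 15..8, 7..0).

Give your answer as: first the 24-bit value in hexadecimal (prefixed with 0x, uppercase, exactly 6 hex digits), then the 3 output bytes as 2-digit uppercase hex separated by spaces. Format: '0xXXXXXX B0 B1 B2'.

Sextets: B=1, 7=59, Z=25, u=46
24-bit: (1<<18) | (59<<12) | (25<<6) | 46
      = 0x040000 | 0x03B000 | 0x000640 | 0x00002E
      = 0x07B66E
Bytes: (v>>16)&0xFF=07, (v>>8)&0xFF=B6, v&0xFF=6E

Answer: 0x07B66E 07 B6 6E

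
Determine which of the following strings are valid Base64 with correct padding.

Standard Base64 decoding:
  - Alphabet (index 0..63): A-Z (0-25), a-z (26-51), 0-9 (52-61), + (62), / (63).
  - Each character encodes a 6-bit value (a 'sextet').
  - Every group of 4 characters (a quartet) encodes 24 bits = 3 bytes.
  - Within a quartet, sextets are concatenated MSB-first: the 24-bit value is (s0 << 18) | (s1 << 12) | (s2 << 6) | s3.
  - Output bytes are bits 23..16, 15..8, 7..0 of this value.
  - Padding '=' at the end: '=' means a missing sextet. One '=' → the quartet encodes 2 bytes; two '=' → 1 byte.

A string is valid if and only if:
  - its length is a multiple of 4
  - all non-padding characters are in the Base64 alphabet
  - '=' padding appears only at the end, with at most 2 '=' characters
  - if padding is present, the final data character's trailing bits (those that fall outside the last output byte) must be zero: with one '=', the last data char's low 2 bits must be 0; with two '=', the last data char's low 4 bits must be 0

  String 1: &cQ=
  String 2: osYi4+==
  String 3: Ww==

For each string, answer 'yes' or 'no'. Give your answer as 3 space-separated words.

Answer: no no yes

Derivation:
String 1: '&cQ=' → invalid (bad char(s): ['&'])
String 2: 'osYi4+==' → invalid (bad trailing bits)
String 3: 'Ww==' → valid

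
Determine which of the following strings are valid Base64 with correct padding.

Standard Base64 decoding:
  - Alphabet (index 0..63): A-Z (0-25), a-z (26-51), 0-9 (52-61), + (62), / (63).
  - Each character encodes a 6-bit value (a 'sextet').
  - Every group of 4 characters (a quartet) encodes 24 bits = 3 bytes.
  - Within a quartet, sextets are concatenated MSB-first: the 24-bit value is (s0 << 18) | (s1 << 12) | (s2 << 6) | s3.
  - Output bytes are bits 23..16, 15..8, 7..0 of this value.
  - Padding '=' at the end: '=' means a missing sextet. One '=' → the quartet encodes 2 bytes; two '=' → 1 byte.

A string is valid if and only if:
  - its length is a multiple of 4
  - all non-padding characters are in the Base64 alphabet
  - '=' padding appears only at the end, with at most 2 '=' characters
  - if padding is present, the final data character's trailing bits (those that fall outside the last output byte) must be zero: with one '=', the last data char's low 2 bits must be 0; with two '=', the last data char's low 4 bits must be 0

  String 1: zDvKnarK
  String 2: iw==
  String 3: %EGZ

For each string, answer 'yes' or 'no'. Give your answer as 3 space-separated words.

Answer: yes yes no

Derivation:
String 1: 'zDvKnarK' → valid
String 2: 'iw==' → valid
String 3: '%EGZ' → invalid (bad char(s): ['%'])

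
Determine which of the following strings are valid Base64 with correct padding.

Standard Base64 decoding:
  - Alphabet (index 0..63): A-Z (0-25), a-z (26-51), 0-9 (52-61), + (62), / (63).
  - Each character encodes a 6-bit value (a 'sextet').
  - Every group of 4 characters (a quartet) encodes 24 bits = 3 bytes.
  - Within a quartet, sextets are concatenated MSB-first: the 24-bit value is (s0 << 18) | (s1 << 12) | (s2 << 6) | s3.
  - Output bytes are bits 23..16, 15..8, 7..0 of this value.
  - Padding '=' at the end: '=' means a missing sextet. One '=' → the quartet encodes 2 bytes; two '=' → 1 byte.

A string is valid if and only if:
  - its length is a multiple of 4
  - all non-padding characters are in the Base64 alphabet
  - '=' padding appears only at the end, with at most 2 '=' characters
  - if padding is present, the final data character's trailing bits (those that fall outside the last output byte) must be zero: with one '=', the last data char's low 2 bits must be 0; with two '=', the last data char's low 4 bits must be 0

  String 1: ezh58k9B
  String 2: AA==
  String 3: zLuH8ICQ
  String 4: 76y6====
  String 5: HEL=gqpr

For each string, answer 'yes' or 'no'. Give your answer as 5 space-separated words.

Answer: yes yes yes no no

Derivation:
String 1: 'ezh58k9B' → valid
String 2: 'AA==' → valid
String 3: 'zLuH8ICQ' → valid
String 4: '76y6====' → invalid (4 pad chars (max 2))
String 5: 'HEL=gqpr' → invalid (bad char(s): ['=']; '=' in middle)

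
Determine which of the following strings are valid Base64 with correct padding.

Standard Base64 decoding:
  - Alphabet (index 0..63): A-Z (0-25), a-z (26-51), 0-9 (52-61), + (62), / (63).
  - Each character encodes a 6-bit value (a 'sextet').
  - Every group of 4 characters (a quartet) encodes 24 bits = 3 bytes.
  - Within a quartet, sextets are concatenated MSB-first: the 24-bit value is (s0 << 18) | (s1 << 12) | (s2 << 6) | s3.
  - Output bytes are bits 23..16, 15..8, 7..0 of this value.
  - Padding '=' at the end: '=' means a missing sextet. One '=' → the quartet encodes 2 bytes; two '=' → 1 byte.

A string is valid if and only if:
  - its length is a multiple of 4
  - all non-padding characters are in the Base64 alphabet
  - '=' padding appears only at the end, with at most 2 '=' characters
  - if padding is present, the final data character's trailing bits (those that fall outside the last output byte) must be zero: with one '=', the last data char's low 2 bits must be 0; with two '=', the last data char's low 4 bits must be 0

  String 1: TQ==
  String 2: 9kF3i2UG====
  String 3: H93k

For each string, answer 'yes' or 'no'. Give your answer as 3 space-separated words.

Answer: yes no yes

Derivation:
String 1: 'TQ==' → valid
String 2: '9kF3i2UG====' → invalid (4 pad chars (max 2))
String 3: 'H93k' → valid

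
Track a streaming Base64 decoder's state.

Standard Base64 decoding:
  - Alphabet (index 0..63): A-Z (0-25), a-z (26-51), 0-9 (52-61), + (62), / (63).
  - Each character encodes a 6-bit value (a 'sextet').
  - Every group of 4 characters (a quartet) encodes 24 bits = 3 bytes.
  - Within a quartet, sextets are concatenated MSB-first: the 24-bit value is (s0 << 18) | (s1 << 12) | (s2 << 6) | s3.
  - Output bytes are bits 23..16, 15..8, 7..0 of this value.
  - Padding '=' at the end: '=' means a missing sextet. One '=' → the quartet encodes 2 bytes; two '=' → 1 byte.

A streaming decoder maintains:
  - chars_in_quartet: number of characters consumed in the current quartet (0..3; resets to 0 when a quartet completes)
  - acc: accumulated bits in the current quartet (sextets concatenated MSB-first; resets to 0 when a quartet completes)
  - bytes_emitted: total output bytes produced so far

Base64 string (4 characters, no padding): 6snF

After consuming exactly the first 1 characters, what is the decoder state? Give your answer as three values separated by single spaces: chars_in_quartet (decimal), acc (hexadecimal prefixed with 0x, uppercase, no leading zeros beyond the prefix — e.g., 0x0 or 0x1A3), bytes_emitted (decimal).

Answer: 1 0x3A 0

Derivation:
After char 0 ('6'=58): chars_in_quartet=1 acc=0x3A bytes_emitted=0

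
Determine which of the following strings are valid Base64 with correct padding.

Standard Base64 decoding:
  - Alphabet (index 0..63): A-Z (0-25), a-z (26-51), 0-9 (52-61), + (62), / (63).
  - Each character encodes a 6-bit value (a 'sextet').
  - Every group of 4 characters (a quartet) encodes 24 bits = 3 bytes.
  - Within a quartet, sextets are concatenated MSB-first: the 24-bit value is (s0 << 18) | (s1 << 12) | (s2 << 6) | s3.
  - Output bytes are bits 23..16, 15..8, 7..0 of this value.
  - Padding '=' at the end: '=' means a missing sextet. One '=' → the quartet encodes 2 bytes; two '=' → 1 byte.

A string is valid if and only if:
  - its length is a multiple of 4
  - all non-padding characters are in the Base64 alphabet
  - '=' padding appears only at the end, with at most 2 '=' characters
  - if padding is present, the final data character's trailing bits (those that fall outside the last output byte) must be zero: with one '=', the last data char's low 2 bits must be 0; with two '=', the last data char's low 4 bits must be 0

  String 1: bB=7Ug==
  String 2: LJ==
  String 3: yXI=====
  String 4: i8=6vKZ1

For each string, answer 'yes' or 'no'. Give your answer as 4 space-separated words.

String 1: 'bB=7Ug==' → invalid (bad char(s): ['=']; '=' in middle)
String 2: 'LJ==' → invalid (bad trailing bits)
String 3: 'yXI=====' → invalid (5 pad chars (max 2))
String 4: 'i8=6vKZ1' → invalid (bad char(s): ['=']; '=' in middle)

Answer: no no no no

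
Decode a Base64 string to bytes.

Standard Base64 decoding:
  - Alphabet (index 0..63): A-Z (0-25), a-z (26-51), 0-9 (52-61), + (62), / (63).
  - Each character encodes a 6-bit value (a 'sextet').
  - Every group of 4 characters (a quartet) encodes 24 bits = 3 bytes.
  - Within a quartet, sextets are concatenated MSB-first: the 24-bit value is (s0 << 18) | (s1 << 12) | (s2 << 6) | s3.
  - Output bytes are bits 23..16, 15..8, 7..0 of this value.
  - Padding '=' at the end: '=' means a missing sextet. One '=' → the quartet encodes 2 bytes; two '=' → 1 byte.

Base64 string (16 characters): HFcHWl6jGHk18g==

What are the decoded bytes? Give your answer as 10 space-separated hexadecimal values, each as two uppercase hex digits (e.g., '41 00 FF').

After char 0 ('H'=7): chars_in_quartet=1 acc=0x7 bytes_emitted=0
After char 1 ('F'=5): chars_in_quartet=2 acc=0x1C5 bytes_emitted=0
After char 2 ('c'=28): chars_in_quartet=3 acc=0x715C bytes_emitted=0
After char 3 ('H'=7): chars_in_quartet=4 acc=0x1C5707 -> emit 1C 57 07, reset; bytes_emitted=3
After char 4 ('W'=22): chars_in_quartet=1 acc=0x16 bytes_emitted=3
After char 5 ('l'=37): chars_in_quartet=2 acc=0x5A5 bytes_emitted=3
After char 6 ('6'=58): chars_in_quartet=3 acc=0x1697A bytes_emitted=3
After char 7 ('j'=35): chars_in_quartet=4 acc=0x5A5EA3 -> emit 5A 5E A3, reset; bytes_emitted=6
After char 8 ('G'=6): chars_in_quartet=1 acc=0x6 bytes_emitted=6
After char 9 ('H'=7): chars_in_quartet=2 acc=0x187 bytes_emitted=6
After char 10 ('k'=36): chars_in_quartet=3 acc=0x61E4 bytes_emitted=6
After char 11 ('1'=53): chars_in_quartet=4 acc=0x187935 -> emit 18 79 35, reset; bytes_emitted=9
After char 12 ('8'=60): chars_in_quartet=1 acc=0x3C bytes_emitted=9
After char 13 ('g'=32): chars_in_quartet=2 acc=0xF20 bytes_emitted=9
Padding '==': partial quartet acc=0xF20 -> emit F2; bytes_emitted=10

Answer: 1C 57 07 5A 5E A3 18 79 35 F2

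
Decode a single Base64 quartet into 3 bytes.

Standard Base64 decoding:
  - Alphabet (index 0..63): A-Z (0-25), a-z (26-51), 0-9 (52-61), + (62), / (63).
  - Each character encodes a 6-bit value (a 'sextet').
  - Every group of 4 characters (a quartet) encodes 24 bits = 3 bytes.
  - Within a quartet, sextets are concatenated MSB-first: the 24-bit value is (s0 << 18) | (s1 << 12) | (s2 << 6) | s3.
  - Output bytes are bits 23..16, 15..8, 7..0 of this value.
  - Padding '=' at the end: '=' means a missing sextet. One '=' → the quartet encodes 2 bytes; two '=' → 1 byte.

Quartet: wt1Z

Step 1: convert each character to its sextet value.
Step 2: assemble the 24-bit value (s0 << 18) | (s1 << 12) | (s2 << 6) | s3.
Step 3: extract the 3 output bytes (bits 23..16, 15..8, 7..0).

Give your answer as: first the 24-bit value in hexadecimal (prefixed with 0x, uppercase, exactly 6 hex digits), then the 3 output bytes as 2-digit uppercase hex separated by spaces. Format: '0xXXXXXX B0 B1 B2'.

Sextets: w=48, t=45, 1=53, Z=25
24-bit: (48<<18) | (45<<12) | (53<<6) | 25
      = 0xC00000 | 0x02D000 | 0x000D40 | 0x000019
      = 0xC2DD59
Bytes: (v>>16)&0xFF=C2, (v>>8)&0xFF=DD, v&0xFF=59

Answer: 0xC2DD59 C2 DD 59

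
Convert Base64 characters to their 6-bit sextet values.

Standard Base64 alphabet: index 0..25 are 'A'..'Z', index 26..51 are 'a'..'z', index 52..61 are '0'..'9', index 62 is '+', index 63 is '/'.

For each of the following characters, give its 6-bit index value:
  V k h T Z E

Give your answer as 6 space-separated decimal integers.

Answer: 21 36 33 19 25 4

Derivation:
'V': A..Z range, ord('V') − ord('A') = 21
'k': a..z range, 26 + ord('k') − ord('a') = 36
'h': a..z range, 26 + ord('h') − ord('a') = 33
'T': A..Z range, ord('T') − ord('A') = 19
'Z': A..Z range, ord('Z') − ord('A') = 25
'E': A..Z range, ord('E') − ord('A') = 4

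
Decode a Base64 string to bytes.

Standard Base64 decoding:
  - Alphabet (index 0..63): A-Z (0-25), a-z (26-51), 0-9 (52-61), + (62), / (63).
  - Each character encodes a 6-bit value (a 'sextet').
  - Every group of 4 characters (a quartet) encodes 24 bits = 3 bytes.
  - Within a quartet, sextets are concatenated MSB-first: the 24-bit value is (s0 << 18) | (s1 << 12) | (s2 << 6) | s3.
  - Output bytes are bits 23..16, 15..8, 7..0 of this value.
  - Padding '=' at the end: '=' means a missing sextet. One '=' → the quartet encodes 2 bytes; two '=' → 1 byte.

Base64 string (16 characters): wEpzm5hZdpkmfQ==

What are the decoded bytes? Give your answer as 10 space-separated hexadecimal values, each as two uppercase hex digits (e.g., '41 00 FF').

After char 0 ('w'=48): chars_in_quartet=1 acc=0x30 bytes_emitted=0
After char 1 ('E'=4): chars_in_quartet=2 acc=0xC04 bytes_emitted=0
After char 2 ('p'=41): chars_in_quartet=3 acc=0x30129 bytes_emitted=0
After char 3 ('z'=51): chars_in_quartet=4 acc=0xC04A73 -> emit C0 4A 73, reset; bytes_emitted=3
After char 4 ('m'=38): chars_in_quartet=1 acc=0x26 bytes_emitted=3
After char 5 ('5'=57): chars_in_quartet=2 acc=0x9B9 bytes_emitted=3
After char 6 ('h'=33): chars_in_quartet=3 acc=0x26E61 bytes_emitted=3
After char 7 ('Z'=25): chars_in_quartet=4 acc=0x9B9859 -> emit 9B 98 59, reset; bytes_emitted=6
After char 8 ('d'=29): chars_in_quartet=1 acc=0x1D bytes_emitted=6
After char 9 ('p'=41): chars_in_quartet=2 acc=0x769 bytes_emitted=6
After char 10 ('k'=36): chars_in_quartet=3 acc=0x1DA64 bytes_emitted=6
After char 11 ('m'=38): chars_in_quartet=4 acc=0x769926 -> emit 76 99 26, reset; bytes_emitted=9
After char 12 ('f'=31): chars_in_quartet=1 acc=0x1F bytes_emitted=9
After char 13 ('Q'=16): chars_in_quartet=2 acc=0x7D0 bytes_emitted=9
Padding '==': partial quartet acc=0x7D0 -> emit 7D; bytes_emitted=10

Answer: C0 4A 73 9B 98 59 76 99 26 7D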